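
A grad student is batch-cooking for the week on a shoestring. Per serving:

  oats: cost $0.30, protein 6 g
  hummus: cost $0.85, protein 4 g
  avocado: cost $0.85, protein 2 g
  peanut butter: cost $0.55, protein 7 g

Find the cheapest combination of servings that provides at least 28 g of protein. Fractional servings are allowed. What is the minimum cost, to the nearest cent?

Cost per g of protein: oats $0.0500, peanut butter $0.0786, hummus $0.2125, avocado $0.4250.
With no serving limits, use only oats: 28 g / 6 g = 4.667 servings × $0.30 = $1.40.

$1.40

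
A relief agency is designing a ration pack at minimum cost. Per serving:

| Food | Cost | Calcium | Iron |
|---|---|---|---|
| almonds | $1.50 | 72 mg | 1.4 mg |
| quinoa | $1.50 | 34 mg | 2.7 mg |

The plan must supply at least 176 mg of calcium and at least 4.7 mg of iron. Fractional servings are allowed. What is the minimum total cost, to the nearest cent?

Minimising a linear cost over {calcium ≥ 176, iron ≥ 4.7, servings ≥ 0} — the optimum is at a vertex, using one or two foods.
almonds only: max(176/72, 4.7/1.4) = 3.357 servings → $5.04.
quinoa only: max(176/34, 4.7/2.7) = 5.176 servings → $7.76.
almonds + quinoa with both tight: 2.149 servings and 0.6267 servings → $4.16.
Cheapest feasible corner: $4.16.

$4.16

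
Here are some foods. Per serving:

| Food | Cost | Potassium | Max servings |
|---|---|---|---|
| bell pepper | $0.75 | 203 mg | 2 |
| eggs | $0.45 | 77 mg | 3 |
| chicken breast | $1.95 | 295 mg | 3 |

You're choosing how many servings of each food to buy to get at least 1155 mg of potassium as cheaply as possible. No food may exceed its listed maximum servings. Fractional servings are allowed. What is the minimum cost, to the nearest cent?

$6.27

Cost per mg of potassium: bell pepper $0.0037, eggs $0.0058, chicken breast $0.0066.
Take 2 servings of bell pepper: +406.0 mg potassium for $1.50 (total $1.50, still need 749.0 mg).
Take 3 servings of eggs: +231.0 mg potassium for $1.35 (total $2.85, still need 518.0 mg).
Take 1.756 servings of chicken breast: +518.0 mg potassium for $3.42 (total $6.27, still need 0.0 mg).
Greedy by cheapest-per-mg is optimal for a single linear constraint, so the minimum cost is $6.27.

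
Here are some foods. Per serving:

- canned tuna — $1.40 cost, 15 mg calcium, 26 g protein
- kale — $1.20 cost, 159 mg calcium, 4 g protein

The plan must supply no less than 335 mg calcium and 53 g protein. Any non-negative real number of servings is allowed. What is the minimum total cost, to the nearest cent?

$4.77

This is a tiny linear program; its minimum lies at a vertex of the feasible set. List the vertices and price them.
canned tuna only: max(335/15, 53/26) = 22.33 servings → $31.27.
kale only: max(335/159, 53/4) = 13.25 servings → $15.90.
canned tuna + kale with both tight: 1.74 servings and 1.943 servings → $4.77.
Cheapest feasible corner: $4.77.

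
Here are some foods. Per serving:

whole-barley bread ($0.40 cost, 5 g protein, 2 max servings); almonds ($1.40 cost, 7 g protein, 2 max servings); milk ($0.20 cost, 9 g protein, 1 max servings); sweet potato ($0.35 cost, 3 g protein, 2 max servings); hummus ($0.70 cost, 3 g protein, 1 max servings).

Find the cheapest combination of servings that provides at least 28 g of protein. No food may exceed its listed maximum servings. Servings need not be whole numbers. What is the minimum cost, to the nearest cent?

Cost per g of protein: milk $0.0222, whole-barley bread $0.0800, sweet potato $0.1167, almonds $0.2000, hummus $0.2333.
Take 1 serving of milk: +9.0 g protein for $0.20 (total $0.20, still need 19.0 g).
Take 2 servings of whole-barley bread: +10.0 g protein for $0.80 (total $1.00, still need 9.0 g).
Take 2 servings of sweet potato: +6.0 g protein for $0.70 (total $1.70, still need 3.0 g).
Take 0.4286 servings of almonds: +3.0 g protein for $0.60 (total $2.30, still need 0.0 g).
Greedy by cheapest-per-g is optimal for a single linear constraint, so the minimum cost is $2.30.

$2.30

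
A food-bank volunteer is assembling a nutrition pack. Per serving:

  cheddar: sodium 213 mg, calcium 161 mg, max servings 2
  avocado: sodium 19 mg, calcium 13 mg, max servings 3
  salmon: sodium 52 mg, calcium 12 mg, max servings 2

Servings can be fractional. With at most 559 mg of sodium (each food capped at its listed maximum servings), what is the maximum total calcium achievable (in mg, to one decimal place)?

Calcium per mg sodium: cheddar 0.7559, avocado 0.6842, salmon 0.2308.
Take 2 servings of cheddar: uses 426 mg sodium, +322.0 mg calcium (running total 322.0 mg).
Take 3 servings of avocado: uses 57 mg sodium, +39.0 mg calcium (running total 361.0 mg).
Take 1.462 servings of salmon: uses 76 mg sodium, +17.5 mg calcium (running total 378.5 mg).
Filling greedily by calcium-per-mg sodium is optimal for one linear limit, giving 378.5 mg.

378.5 mg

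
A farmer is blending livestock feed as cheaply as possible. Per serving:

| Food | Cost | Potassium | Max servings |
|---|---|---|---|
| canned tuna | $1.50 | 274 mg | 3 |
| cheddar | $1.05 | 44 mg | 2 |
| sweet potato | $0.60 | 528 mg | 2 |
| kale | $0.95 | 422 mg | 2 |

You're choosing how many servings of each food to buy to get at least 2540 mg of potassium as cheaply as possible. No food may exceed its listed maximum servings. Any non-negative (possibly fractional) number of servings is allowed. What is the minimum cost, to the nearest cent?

Cost per mg of potassium: sweet potato $0.0011, kale $0.0023, canned tuna $0.0055, cheddar $0.0239.
Take 2 servings of sweet potato: +1056.0 mg potassium for $1.20 (total $1.20, still need 1484.0 mg).
Take 2 servings of kale: +844.0 mg potassium for $1.90 (total $3.10, still need 640.0 mg).
Take 2.336 servings of canned tuna: +640.0 mg potassium for $3.50 (total $6.60, still need 0.0 mg).
Greedy by cheapest-per-mg is optimal for a single linear constraint, so the minimum cost is $6.60.

$6.60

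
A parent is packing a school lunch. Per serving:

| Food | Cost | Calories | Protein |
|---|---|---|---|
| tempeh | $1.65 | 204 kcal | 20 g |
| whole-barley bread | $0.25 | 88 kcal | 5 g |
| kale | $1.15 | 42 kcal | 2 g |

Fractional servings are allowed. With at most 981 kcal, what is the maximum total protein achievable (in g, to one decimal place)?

Protein per kcal: tempeh 0.09804, whole-barley bread 0.05682, kale 0.04762.
With no serving limits, spend the whole calories allowance on tempeh: 981 kcal / 204 kcal × 20 g = 96.2 g.

96.2 g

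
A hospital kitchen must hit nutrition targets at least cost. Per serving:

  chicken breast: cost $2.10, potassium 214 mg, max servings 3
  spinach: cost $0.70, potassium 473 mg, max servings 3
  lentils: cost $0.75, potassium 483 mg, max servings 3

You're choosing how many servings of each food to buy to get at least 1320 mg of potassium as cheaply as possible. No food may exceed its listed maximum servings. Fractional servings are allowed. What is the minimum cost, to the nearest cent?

Cost per mg of potassium: spinach $0.0015, lentils $0.0016, chicken breast $0.0098.
Take 2.791 servings of spinach: +1320.0 mg potassium for $1.95 (total $1.95, still need 0.0 mg).
Greedy by cheapest-per-mg is optimal for a single linear constraint, so the minimum cost is $1.95.

$1.95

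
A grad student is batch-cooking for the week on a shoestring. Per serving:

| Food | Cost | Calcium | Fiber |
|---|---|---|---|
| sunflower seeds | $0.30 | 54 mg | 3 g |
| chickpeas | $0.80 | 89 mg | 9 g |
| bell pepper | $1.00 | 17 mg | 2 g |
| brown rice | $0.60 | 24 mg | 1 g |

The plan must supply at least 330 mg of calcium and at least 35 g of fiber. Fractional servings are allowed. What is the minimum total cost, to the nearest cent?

For a min-cost LP with two ≥-constraints, a basic feasible solution has at most two positive variables.
sunflower seeds only: max(330/54, 35/3) = 11.67 servings → $3.50.
chickpeas only: max(330/89, 35/9) = 3.889 servings → $3.11.
bell pepper only: max(330/17, 35/2) = 19.41 servings → $19.41.
brown rice only: max(330/24, 35/1) = 35 servings → $21.00.
sunflower seeds + chickpeas: the both-tight solution has a negative serving — not a feasible corner.
sunflower seeds + bell pepper with both tight: 1.14 servings and 15.79 servings → $16.13.
sunflower seeds + brown rice with both targets exact would need a negative amount; discard.
chickpeas + bell pepper with both tight: 2.6 servings and 5.8 servings → $7.88.
chickpeas + brown rice: the both-tight solution has a negative serving — not a feasible corner.
bell pepper + brown rice with both tight: 16.45 servings and 2.097 servings → $17.71.
The minimum over all feasible corners is $3.11.

$3.11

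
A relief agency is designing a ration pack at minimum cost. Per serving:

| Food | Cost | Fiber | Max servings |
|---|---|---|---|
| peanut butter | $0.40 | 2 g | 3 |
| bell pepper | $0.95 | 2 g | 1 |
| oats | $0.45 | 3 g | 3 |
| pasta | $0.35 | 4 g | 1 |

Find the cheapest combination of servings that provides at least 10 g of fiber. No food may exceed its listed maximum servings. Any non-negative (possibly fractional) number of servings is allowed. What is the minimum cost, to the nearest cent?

$1.25

Cost per g of fiber: pasta $0.0875, oats $0.1500, peanut butter $0.2000, bell pepper $0.4750.
Take 1 serving of pasta: +4.0 g fiber for $0.35 (total $0.35, still need 6.0 g).
Take 2 servings of oats: +6.0 g fiber for $0.90 (total $1.25, still need 0.0 g).
Greedy by cheapest-per-g is optimal for a single linear constraint, so the minimum cost is $1.25.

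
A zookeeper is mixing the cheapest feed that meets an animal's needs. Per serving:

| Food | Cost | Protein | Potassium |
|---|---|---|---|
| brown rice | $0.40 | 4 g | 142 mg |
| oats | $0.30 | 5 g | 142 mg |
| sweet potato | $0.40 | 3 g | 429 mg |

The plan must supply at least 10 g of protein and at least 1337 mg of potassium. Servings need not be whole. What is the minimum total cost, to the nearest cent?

Compare the cost at each extreme point of the feasible region.
brown rice only: max(10/4, 1337/142) = 9.415 servings → $3.77.
oats only: max(10/5, 1337/142) = 9.415 servings → $2.82.
sweet potato only: max(10/3, 1337/429) = 3.333 servings → $1.33.
brown rice + oats: the both-tight solution has a negative serving — not a feasible corner.
brown rice + sweet potato with both tight: 0.2163 servings and 3.045 servings → $1.30.
oats + sweet potato with both tight: 0.1623 servings and 3.063 servings → $1.27.
So the least-cost plan costs $1.27.

$1.27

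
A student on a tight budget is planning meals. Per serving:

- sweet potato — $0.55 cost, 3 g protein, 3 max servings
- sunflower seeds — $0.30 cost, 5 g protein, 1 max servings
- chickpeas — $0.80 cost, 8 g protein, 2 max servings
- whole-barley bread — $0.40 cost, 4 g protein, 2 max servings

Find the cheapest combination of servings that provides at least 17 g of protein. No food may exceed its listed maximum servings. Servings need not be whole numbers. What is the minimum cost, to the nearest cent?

$1.50

Cost per g of protein: sunflower seeds $0.0600, chickpeas $0.1000, whole-barley bread $0.1000, sweet potato $0.1833.
Take 1 serving of sunflower seeds: +5.0 g protein for $0.30 (total $0.30, still need 12.0 g).
Take 1.5 servings of chickpeas: +12.0 g protein for $1.20 (total $1.50, still need 0.0 g).
Greedy by cheapest-per-g is optimal for a single linear constraint, so the minimum cost is $1.50.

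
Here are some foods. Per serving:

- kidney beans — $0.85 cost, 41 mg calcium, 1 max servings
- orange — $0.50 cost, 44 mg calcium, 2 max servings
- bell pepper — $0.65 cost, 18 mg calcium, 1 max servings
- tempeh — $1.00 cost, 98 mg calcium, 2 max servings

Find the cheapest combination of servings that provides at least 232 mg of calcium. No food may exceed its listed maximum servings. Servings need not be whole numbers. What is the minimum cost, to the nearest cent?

$2.41

Cost per mg of calcium: tempeh $0.0102, orange $0.0114, kidney beans $0.0207, bell pepper $0.0361.
Take 2 servings of tempeh: +196.0 mg calcium for $2.00 (total $2.00, still need 36.0 mg).
Take 0.8182 servings of orange: +36.0 mg calcium for $0.41 (total $2.41, still need 0.0 mg).
Filling from the cheapest source first is optimal under one linear minimum: $2.41.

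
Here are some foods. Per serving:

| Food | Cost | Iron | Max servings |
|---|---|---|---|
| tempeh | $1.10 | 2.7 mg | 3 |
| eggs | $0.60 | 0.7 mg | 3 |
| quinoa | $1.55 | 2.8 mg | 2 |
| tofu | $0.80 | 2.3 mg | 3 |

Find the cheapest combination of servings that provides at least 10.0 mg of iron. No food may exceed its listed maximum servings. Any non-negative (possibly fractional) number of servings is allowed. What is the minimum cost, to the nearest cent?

Cost per mg of iron: tofu $0.3478, tempeh $0.4074, quinoa $0.5536, eggs $0.8571.
Take 3 servings of tofu: +6.9 mg iron for $2.40 (total $2.40, still need 3.1 mg).
Take 1.148 servings of tempeh: +3.1 mg iron for $1.26 (total $3.66, still need 0.0 mg).
Greedy by cheapest-per-mg is optimal for a single linear constraint, so the minimum cost is $3.66.

$3.66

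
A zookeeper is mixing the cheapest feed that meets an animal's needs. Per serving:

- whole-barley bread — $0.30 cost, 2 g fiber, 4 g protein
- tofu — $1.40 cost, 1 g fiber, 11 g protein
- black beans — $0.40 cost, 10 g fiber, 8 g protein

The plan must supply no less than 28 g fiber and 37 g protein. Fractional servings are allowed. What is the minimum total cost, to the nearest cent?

A basic optimal solution has at most two foods positive. Try each food alone and each pair with both targets met exactly.
whole-barley bread only: max(28/2, 37/4) = 14 servings → $4.20.
tofu only: max(28/1, 37/11) = 28 servings → $39.20.
black beans only: max(28/10, 37/8) = 4.625 servings → $1.85.
whole-barley bread + tofu: the both-tight solution has a negative serving — not a feasible corner.
whole-barley bread + black beans with both tight: 6.083 servings and 1.583 servings → $2.46.
tofu + black beans with both tight: 1.431 servings and 2.657 servings → $3.07.
So the least-cost plan costs $1.85.

$1.85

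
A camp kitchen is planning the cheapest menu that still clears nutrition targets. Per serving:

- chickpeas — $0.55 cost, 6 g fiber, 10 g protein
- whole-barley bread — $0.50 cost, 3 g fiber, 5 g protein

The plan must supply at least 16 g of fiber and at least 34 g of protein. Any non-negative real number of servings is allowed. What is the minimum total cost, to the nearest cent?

$1.87

This is a tiny linear program; its minimum lies at a vertex of the feasible set. List the vertices and price them.
chickpeas only: max(16/6, 34/10) = 3.4 servings → $1.87.
whole-barley bread only: max(16/3, 34/5) = 6.8 servings → $3.40.
chickpeas + whole-barley bread (both tight): parallel constraints — no distinct corner.
Cheapest feasible corner: $1.87.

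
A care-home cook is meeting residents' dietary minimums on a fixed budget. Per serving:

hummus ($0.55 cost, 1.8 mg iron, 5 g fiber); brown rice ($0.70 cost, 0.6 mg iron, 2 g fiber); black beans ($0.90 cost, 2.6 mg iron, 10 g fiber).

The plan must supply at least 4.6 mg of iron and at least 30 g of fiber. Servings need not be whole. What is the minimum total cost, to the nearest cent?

hummus only: max(4.6/1.8, 30/5) = 6 servings → $3.30.
brown rice only: max(4.6/0.6, 30/2) = 15 servings → $10.50.
black beans only: max(4.6/2.6, 30/10) = 3 servings → $2.70.
hummus + brown rice: the both-tight solution has a negative serving — not a feasible corner.
hummus + black beans: intersection lies outside the first quadrant.
brown rice + black beans: intersection lies outside the first quadrant.
So the least-cost plan costs $2.70.

$2.70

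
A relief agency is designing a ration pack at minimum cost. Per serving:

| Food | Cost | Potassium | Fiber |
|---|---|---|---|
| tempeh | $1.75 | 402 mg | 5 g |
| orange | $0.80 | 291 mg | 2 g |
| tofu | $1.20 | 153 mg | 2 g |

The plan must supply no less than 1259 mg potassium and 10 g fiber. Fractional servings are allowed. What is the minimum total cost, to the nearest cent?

Check every corner: each single food scaled to meet both minima, and each pair solved so both constraints bind.
tempeh only: max(1259/402, 10/5) = 3.132 servings → $5.48.
orange only: max(1259/291, 10/2) = 5 servings → $4.00.
tofu only: max(1259/153, 10/2) = 8.229 servings → $9.87.
tempeh + orange with both tight: 0.6022 servings and 3.495 servings → $3.85.
tempeh + tofu: intersection lies outside the first quadrant.
orange + tofu with both tight: 3.58 servings and 1.42 servings → $4.57.
So the least-cost plan costs $3.85.

$3.85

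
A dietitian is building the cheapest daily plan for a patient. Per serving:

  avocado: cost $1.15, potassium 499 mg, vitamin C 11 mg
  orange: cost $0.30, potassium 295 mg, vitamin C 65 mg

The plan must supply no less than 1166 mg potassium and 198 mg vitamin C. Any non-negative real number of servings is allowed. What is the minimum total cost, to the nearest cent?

avocado only: max(1166/499, 198/11) = 18 servings → $20.70.
orange only: max(1166/295, 198/65) = 3.953 servings → $1.19.
avocado + orange with both tight: 0.5954 servings and 2.945 servings → $1.57.
So the least-cost plan costs $1.19.

$1.19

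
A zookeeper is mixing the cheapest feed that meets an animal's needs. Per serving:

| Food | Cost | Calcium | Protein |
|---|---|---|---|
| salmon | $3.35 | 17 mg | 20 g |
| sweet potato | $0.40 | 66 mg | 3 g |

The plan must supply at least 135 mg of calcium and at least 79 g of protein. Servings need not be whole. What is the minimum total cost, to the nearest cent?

$10.53

Compare the cost at each extreme point of the feasible region.
salmon only: max(135/17, 79/20) = 7.941 servings → $26.60.
sweet potato only: max(135/66, 79/3) = 26.33 servings → $10.53.
salmon + sweet potato with both tight: 3.79 servings and 1.069 servings → $13.12.
So the least-cost plan costs $10.53.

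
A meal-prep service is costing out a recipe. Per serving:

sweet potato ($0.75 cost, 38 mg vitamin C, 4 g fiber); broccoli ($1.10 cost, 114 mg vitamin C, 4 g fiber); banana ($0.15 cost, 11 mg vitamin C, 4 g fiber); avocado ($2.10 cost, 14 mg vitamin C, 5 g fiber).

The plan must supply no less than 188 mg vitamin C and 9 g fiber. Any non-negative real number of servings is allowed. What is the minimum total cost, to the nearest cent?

Check every corner: each single food scaled to meet both minima, and each pair solved so both constraints bind.
sweet potato only: max(188/38, 9/4) = 4.947 servings → $3.71.
broccoli only: max(188/114, 9/4) = 2.25 servings → $2.48.
banana only: max(188/11, 9/4) = 17.09 servings → $2.56.
avocado only: max(188/14, 9/5) = 13.43 servings → $28.20.
sweet potato + broccoli with both tight: 0.9013 servings and 1.349 servings → $2.16.
sweet potato + banana: the both-tight solution has a negative serving — not a feasible corner.
sweet potato + avocado: intersection lies outside the first quadrant.
broccoli + banana with both tight: 1.585 servings and 0.665 servings → $1.84.
broccoli + avocado with both tight: 1.584 servings and 0.5331 servings → $2.86.
banana + avocado: intersection lies outside the first quadrant.
The minimum over all feasible corners is $1.84.

$1.84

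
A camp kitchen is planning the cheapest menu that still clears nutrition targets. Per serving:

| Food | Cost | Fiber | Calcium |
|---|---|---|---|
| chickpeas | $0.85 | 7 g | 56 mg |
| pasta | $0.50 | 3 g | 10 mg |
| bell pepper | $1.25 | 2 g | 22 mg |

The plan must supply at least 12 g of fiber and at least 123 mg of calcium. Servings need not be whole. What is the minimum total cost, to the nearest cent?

chickpeas only: max(12/7, 123/56) = 2.196 servings → $1.87.
pasta only: max(12/3, 123/10) = 12.3 servings → $6.15.
bell pepper only: max(12/2, 123/22) = 6 servings → $7.50.
chickpeas + pasta: the both-tight solution has a negative serving — not a feasible corner.
chickpeas + bell pepper with both tight: 0.4286 servings and 4.5 servings → $5.99.
pasta + bell pepper with both tight: 0.3913 servings and 5.413 servings → $6.96.
So the least-cost plan costs $1.87.

$1.87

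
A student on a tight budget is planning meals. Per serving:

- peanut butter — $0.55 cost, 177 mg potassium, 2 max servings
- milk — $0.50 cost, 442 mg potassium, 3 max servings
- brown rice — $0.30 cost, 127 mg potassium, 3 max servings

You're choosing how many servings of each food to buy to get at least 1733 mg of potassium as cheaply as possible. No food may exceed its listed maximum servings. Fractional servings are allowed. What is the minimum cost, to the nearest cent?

Cost per mg of potassium: milk $0.0011, brown rice $0.0024, peanut butter $0.0031.
Take 3 servings of milk: +1326.0 mg potassium for $1.50 (total $1.50, still need 407.0 mg).
Take 3 servings of brown rice: +381.0 mg potassium for $0.90 (total $2.40, still need 26.0 mg).
Take 0.1469 servings of peanut butter: +26.0 mg potassium for $0.08 (total $2.48, still need 0.0 mg).
Greedy by cheapest-per-mg is optimal for a single linear constraint, so the minimum cost is $2.48.

$2.48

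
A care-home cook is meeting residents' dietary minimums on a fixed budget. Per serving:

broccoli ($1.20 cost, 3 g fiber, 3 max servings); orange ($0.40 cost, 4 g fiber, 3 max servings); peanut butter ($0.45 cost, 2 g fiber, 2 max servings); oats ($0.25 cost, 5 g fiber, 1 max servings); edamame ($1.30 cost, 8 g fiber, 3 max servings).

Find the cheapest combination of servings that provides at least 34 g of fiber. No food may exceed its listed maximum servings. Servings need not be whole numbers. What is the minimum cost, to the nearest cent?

Cost per g of fiber: oats $0.0500, orange $0.1000, edamame $0.1625, peanut butter $0.2250, broccoli $0.4000.
Take 1 serving of oats: +5.0 g fiber for $0.25 (total $0.25, still need 29.0 g).
Take 3 servings of orange: +12.0 g fiber for $1.20 (total $1.45, still need 17.0 g).
Take 2.125 servings of edamame: +17.0 g fiber for $2.76 (total $4.21, still need 0.0 g).
Filling from the cheapest source first is optimal under one linear minimum: $4.21.

$4.21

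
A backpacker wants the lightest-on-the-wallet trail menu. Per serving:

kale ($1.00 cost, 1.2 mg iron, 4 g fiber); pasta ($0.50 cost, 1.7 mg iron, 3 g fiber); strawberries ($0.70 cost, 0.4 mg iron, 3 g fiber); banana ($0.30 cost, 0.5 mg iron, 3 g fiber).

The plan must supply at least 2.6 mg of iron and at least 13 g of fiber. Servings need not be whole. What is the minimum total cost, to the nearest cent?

$1.37

This is a tiny linear program; its minimum lies at a vertex of the feasible set. List the vertices and price them.
kale only: max(2.6/1.2, 13/4) = 3.25 servings → $3.25.
pasta only: max(2.6/1.7, 13/3) = 4.333 servings → $2.17.
strawberries only: max(2.6/0.4, 13/3) = 6.5 servings → $4.55.
banana only: max(2.6/0.5, 13/3) = 5.2 servings → $1.56.
kale + pasta: the both-tight solution has a negative serving — not a feasible corner.
kale + strawberries with both tight: 1.3 servings and 2.6 servings → $3.12.
kale + banana with both tight: 0.8125 servings and 3.25 servings → $1.79.
pasta + strawberries with both tight: 0.6667 servings and 3.667 servings → $2.90.
pasta + banana with both tight: 0.3611 servings and 3.972 servings → $1.37.
strawberries + banana: intersection lies outside the first quadrant.
The minimum over all feasible corners is $1.37.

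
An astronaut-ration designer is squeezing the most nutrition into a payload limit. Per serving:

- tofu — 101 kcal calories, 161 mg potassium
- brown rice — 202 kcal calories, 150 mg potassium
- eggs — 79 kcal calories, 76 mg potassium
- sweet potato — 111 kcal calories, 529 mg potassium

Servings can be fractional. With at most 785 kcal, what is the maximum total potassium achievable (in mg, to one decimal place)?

Potassium per kcal: sweet potato 4.766, tofu 1.594, eggs 0.962, brown rice 0.7426.
With no serving limits, spend the whole calories allowance on sweet potato: 785 kcal / 111 kcal × 529 mg = 3741.1 mg.

3741.1 mg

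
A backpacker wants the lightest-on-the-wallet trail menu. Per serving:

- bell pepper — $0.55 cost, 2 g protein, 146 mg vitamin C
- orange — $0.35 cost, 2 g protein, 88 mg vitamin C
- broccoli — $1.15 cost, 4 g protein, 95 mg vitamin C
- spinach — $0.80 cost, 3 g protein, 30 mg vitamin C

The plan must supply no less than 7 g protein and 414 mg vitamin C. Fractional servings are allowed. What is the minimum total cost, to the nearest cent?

$1.59

This is a tiny linear program; its minimum lies at a vertex of the feasible set. List the vertices and price them.
bell pepper only: max(7/2, 414/146) = 3.5 servings → $1.93.
orange only: max(7/2, 414/88) = 4.705 servings → $1.65.
broccoli only: max(7/4, 414/95) = 4.358 servings → $5.01.
spinach only: max(7/3, 414/30) = 13.8 servings → $11.04.
bell pepper + orange with both tight: 1.828 servings and 1.672 servings → $1.59.
bell pepper + broccoli with both tight: 2.515 servings and 0.4924 servings → $1.95.
bell pepper + spinach with both tight: 2.73 servings and 0.5132 servings → $1.91.
orange + broccoli with both targets exact would need a negative amount; discard.
orange + spinach: intersection lies outside the first quadrant.
broccoli + spinach: the both-tight solution has a negative serving — not a feasible corner.
The minimum over all feasible corners is $1.59.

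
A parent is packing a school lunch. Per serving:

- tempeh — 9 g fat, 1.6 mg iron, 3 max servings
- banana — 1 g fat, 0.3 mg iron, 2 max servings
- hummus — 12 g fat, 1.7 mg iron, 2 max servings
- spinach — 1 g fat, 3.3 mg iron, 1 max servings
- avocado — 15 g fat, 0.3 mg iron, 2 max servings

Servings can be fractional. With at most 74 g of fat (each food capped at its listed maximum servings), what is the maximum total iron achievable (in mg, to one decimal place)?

Iron per g fat: spinach 3.3, banana 0.3, tempeh 0.1778, hummus 0.1417, avocado 0.02.
Take 1 serving of spinach: uses 1 g fat, +3.3 mg iron (running total 3.3 mg).
Take 2 servings of banana: uses 2 g fat, +0.6 mg iron (running total 3.9 mg).
Take 3 servings of tempeh: uses 27 g fat, +4.8 mg iron (running total 8.7 mg).
Take 2 servings of hummus: uses 24 g fat, +3.4 mg iron (running total 12.1 mg).
Take 1.333 servings of avocado: uses 20 g fat, +0.4 mg iron (running total 12.5 mg).
Filling greedily by iron-per-g fat is optimal for one linear limit, giving 12.5 mg.

12.5 mg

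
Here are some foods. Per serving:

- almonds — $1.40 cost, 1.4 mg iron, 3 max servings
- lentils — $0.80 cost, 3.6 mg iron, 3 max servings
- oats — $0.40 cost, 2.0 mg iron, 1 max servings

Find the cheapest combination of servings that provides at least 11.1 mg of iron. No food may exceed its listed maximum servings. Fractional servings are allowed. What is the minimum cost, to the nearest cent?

$2.42

Cost per mg of iron: oats $0.2000, lentils $0.2222, almonds $1.0000.
Take 1 serving of oats: +2.0 mg iron for $0.40 (total $0.40, still need 9.1 mg).
Take 2.528 servings of lentils: +9.1 mg iron for $2.02 (total $2.42, still need 0.0 mg).
Greedy by cheapest-per-mg is optimal for a single linear constraint, so the minimum cost is $2.42.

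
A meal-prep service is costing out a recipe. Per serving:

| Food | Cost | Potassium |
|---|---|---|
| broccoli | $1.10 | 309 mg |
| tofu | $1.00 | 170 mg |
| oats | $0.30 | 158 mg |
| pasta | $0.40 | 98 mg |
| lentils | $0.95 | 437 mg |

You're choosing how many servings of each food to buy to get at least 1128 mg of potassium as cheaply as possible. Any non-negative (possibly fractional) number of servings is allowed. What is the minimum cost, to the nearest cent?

Cost per mg of potassium: oats $0.0019, lentils $0.0022, broccoli $0.0036, pasta $0.0041, tofu $0.0059.
With no serving limits, use only oats: 1128 mg / 158 mg = 7.139 servings × $0.30 = $2.14.

$2.14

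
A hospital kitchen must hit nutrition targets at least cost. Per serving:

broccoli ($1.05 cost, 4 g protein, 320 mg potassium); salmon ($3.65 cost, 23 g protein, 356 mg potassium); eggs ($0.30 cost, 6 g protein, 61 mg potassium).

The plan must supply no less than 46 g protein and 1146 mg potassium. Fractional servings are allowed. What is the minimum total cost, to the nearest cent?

$4.36

Minimising a linear cost over {protein ≥ 46, potassium ≥ 1146, servings ≥ 0} — the optimum is at a vertex, using one or two foods.
broccoli only: max(46/4, 1146/320) = 11.5 servings → $12.07.
salmon only: max(46/23, 1146/356) = 3.219 servings → $11.75.
eggs only: max(46/6, 1146/61) = 18.79 servings → $5.64.
broccoli + salmon with both tight: 1.682 servings and 1.708 servings → $8.00.
broccoli + eggs with both tight: 2.428 servings and 6.048 servings → $4.36.
salmon + eggs: the both-tight solution has a negative serving — not a feasible corner.
Cheapest feasible corner: $4.36.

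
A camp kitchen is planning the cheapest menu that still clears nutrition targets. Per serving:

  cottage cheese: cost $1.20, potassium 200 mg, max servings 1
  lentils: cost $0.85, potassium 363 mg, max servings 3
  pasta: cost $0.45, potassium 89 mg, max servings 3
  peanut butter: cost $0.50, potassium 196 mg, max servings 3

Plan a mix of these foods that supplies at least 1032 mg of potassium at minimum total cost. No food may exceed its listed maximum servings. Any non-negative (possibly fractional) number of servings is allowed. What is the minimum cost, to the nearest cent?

$2.42

Cost per mg of potassium: lentils $0.0023, peanut butter $0.0026, pasta $0.0051, cottage cheese $0.0060.
Take 2.843 servings of lentils: +1032.0 mg potassium for $2.42 (total $2.42, still need 0.0 mg).
Greedy by cheapest-per-mg is optimal for a single linear constraint, so the minimum cost is $2.42.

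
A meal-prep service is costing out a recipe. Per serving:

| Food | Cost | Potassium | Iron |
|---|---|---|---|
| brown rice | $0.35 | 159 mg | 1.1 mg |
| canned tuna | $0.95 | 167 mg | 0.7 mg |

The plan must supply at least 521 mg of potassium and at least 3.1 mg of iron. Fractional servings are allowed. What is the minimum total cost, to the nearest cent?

$1.15

brown rice only: max(521/159, 3.1/1.1) = 3.277 servings → $1.15.
canned tuna only: max(521/167, 3.1/0.7) = 4.429 servings → $4.21.
brown rice + canned tuna with both tight: 2.113 servings and 1.108 servings → $1.79.
The minimum over all feasible corners is $1.15.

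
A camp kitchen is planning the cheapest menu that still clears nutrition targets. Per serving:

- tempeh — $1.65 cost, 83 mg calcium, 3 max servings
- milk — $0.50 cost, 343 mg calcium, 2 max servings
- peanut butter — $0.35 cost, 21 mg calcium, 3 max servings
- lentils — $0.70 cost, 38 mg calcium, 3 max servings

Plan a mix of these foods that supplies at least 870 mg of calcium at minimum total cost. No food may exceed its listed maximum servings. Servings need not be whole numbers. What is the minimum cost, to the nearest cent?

Cost per mg of calcium: milk $0.0015, peanut butter $0.0167, lentils $0.0184, tempeh $0.0199.
Take 2 servings of milk: +686.0 mg calcium for $1.00 (total $1.00, still need 184.0 mg).
Take 3 servings of peanut butter: +63.0 mg calcium for $1.05 (total $2.05, still need 121.0 mg).
Take 3 servings of lentils: +114.0 mg calcium for $2.10 (total $4.15, still need 7.0 mg).
Take 0.08434 servings of tempeh: +7.0 mg calcium for $0.14 (total $4.29, still need 0.0 mg).
Filling from the cheapest source first is optimal under one linear minimum: $4.29.

$4.29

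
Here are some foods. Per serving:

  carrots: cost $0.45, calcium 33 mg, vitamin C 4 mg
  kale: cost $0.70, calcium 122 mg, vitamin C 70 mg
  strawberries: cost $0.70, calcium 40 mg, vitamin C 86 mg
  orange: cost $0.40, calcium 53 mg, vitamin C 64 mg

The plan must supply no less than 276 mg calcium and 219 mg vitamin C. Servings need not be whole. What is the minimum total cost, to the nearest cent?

At the optimum either one food covers both requirements or two foods hit both targets exactly; no other combination can be cheaper.
carrots only: max(276/33, 219/4) = 54.75 servings → $24.64.
kale only: max(276/122, 219/70) = 3.129 servings → $2.19.
strawberries only: max(276/40, 219/86) = 6.9 servings → $4.83.
orange only: max(276/53, 219/64) = 5.208 servings → $2.08.
carrots + kale with both targets exact would need a negative amount; discard.
carrots + strawberries with both tight: 5.592 servings and 2.286 servings → $4.12.
carrots + orange with both tight: 3.188 servings and 3.223 servings → $2.72.
kale + strawberries with both tight: 1.947 servings and 0.9618 servings → $2.04.
kale + orange with both tight: 1.478 servings and 1.805 servings → $1.76.
strawberries + orange: intersection lies outside the first quadrant.
So the least-cost plan costs $1.76.

$1.76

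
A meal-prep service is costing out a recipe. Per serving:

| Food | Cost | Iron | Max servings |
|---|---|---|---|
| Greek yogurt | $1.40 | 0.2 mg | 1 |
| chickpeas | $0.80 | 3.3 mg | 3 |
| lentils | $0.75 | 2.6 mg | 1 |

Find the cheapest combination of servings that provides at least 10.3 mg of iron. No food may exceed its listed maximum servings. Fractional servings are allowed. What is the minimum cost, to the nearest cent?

Cost per mg of iron: chickpeas $0.2424, lentils $0.2885, Greek yogurt $7.0000.
Take 3 servings of chickpeas: +9.9 mg iron for $2.40 (total $2.40, still need 0.4 mg).
Take 0.1538 servings of lentils: +0.4 mg iron for $0.12 (total $2.52, still need 0.0 mg).
Filling from the cheapest source first is optimal under one linear minimum: $2.52.

$2.52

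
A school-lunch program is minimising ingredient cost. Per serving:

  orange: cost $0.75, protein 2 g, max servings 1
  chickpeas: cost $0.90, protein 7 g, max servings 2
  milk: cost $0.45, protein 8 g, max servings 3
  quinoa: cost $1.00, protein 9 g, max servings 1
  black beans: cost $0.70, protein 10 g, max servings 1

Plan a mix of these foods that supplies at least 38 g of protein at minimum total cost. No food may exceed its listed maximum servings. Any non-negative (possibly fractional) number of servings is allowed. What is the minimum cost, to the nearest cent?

Cost per g of protein: milk $0.0563, black beans $0.0700, quinoa $0.1111, chickpeas $0.1286, orange $0.3750.
Take 3 servings of milk: +24.0 g protein for $1.35 (total $1.35, still need 14.0 g).
Take 1 serving of black beans: +10.0 g protein for $0.70 (total $2.05, still need 4.0 g).
Take 0.4444 servings of quinoa: +4.0 g protein for $0.44 (total $2.49, still need 0.0 g).
Greedy by cheapest-per-g is optimal for a single linear constraint, so the minimum cost is $2.49.

$2.49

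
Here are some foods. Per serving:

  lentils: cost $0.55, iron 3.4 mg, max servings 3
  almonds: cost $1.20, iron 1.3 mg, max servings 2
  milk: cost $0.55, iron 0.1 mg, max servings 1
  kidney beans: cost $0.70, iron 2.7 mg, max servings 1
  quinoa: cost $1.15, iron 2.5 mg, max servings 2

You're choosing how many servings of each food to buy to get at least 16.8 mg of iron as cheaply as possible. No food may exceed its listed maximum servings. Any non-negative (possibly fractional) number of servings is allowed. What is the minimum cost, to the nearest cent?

Cost per mg of iron: lentils $0.1618, kidney beans $0.2593, quinoa $0.4600, almonds $0.9231, milk $5.5000.
Take 3 servings of lentils: +10.2 mg iron for $1.65 (total $1.65, still need 6.6 mg).
Take 1 serving of kidney beans: +2.7 mg iron for $0.70 (total $2.35, still need 3.9 mg).
Take 1.56 servings of quinoa: +3.9 mg iron for $1.79 (total $4.14, still need 0.0 mg).
Greedy by cheapest-per-mg is optimal for a single linear constraint, so the minimum cost is $4.14.

$4.14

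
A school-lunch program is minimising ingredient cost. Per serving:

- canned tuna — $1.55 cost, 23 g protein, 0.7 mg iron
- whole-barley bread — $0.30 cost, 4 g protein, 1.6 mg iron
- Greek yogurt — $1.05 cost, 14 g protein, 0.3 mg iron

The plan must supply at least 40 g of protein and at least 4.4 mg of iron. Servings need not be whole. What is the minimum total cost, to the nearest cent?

This is a tiny linear program; its minimum lies at a vertex of the feasible set. List the vertices and price them.
canned tuna only: max(40/23, 4.4/0.7) = 6.286 servings → $9.74.
whole-barley bread only: max(40/4, 4.4/1.6) = 10 servings → $3.00.
Greek yogurt only: max(40/14, 4.4/0.3) = 14.67 servings → $15.40.
canned tuna + whole-barley bread with both tight: 1.365 servings and 2.153 servings → $2.76.
canned tuna + Greek yogurt with both targets exact would need a negative amount; discard.
whole-barley bread + Greek yogurt with both tight: 2.34 servings and 2.189 servings → $3.00.
So the least-cost plan costs $2.76.

$2.76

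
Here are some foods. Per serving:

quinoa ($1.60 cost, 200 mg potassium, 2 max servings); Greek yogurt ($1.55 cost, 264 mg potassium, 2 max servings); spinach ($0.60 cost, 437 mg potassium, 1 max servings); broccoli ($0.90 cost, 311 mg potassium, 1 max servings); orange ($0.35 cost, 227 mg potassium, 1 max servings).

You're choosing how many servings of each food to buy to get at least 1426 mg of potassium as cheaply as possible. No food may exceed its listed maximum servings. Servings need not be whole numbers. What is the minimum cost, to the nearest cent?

$4.50

Cost per mg of potassium: spinach $0.0014, orange $0.0015, broccoli $0.0029, Greek yogurt $0.0059, quinoa $0.0080.
Take 1 serving of spinach: +437.0 mg potassium for $0.60 (total $0.60, still need 989.0 mg).
Take 1 serving of orange: +227.0 mg potassium for $0.35 (total $0.95, still need 762.0 mg).
Take 1 serving of broccoli: +311.0 mg potassium for $0.90 (total $1.85, still need 451.0 mg).
Take 1.708 servings of Greek yogurt: +451.0 mg potassium for $2.65 (total $4.50, still need 0.0 mg).
Greedy by cheapest-per-mg is optimal for a single linear constraint, so the minimum cost is $4.50.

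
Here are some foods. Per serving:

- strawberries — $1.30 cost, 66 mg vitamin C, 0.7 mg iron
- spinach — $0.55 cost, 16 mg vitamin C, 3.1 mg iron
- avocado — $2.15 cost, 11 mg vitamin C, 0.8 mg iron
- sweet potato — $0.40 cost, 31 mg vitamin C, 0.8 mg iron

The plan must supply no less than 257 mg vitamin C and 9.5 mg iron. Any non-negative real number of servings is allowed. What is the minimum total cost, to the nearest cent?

$3.68

Compare the cost at each extreme point of the feasible region.
strawberries only: max(257/66, 9.5/0.7) = 13.57 servings → $17.64.
spinach only: max(257/16, 9.5/3.1) = 16.06 servings → $8.83.
avocado only: max(257/11, 9.5/0.8) = 23.36 servings → $50.23.
sweet potato only: max(257/31, 9.5/0.8) = 11.88 servings → $4.75.
strawberries + spinach with both tight: 3.334 servings and 2.312 servings → $5.61.
strawberries + avocado with both tight: 2.242 servings and 9.914 servings → $24.23.
strawberries + sweet potato with both targets exact would need a negative amount; discard.
spinach + avocado: intersection lies outside the first quadrant.
spinach + sweet potato with both tight: 1.067 servings and 7.739 servings → $3.68.
avocado + sweet potato with both tight: 5.556 servings and 6.319 servings → $14.47.
Cheapest feasible corner: $3.68.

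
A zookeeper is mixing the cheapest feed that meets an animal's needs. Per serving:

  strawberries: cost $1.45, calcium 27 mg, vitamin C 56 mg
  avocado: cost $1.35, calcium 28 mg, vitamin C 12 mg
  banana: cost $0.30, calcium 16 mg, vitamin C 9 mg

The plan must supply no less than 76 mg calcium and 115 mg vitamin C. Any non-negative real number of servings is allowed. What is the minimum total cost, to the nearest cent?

A basic optimal solution has at most two foods positive. Try each food alone and each pair with both targets met exactly.
strawberries only: max(76/27, 115/56) = 2.815 servings → $4.08.
avocado only: max(76/28, 115/12) = 9.583 servings → $12.94.
banana only: max(76/16, 115/9) = 12.78 servings → $3.83.
strawberries + avocado with both tight: 1.855 servings and 0.9252 servings → $3.94.
strawberries + banana with both tight: 1.77 servings and 1.763 servings → $3.10.
avocado + banana with both targets exact would need a negative amount; discard.
The minimum over all feasible corners is $3.10.

$3.10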